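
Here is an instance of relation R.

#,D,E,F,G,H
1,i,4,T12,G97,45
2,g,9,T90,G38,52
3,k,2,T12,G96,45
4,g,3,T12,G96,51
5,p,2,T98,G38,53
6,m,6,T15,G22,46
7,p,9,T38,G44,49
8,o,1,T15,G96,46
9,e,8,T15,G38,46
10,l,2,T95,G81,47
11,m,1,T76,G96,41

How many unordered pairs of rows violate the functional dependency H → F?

0

H=45: all 2 rows agree on F — 0 pairs.
H=46: all 3 rows agree on F — 0 pairs.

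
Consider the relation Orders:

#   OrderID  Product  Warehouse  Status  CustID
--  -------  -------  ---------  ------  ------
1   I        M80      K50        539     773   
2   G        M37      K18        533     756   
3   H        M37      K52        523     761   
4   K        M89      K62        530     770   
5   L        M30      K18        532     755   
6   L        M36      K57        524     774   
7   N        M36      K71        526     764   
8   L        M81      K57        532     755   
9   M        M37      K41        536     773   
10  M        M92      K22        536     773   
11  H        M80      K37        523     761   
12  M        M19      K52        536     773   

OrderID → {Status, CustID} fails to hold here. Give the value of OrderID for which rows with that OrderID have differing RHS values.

L

OrderID=I: row 1 → {Status,CustID} = (539, 773) ✓
OrderID=G: row 2 → {Status,CustID} = (533, 756) ✓
OrderID=H: rows 3, 11 → {Status,CustID} = (523, 761), (523, 761) ✓
OrderID=K: row 4 → {Status,CustID} = (530, 770) ✓
OrderID=L: rows 5, 6, 8 → {Status,CustID} takes values {(532, 755), (524, 774)} — violation
OrderID=N: row 7 → {Status,CustID} = (526, 764) ✓
OrderID=M: rows 9, 10, 12 → {Status,CustID} = (536, 773), (536, 773), (536, 773) ✓
The only OrderID value with inconsistent RHS is OrderID=L.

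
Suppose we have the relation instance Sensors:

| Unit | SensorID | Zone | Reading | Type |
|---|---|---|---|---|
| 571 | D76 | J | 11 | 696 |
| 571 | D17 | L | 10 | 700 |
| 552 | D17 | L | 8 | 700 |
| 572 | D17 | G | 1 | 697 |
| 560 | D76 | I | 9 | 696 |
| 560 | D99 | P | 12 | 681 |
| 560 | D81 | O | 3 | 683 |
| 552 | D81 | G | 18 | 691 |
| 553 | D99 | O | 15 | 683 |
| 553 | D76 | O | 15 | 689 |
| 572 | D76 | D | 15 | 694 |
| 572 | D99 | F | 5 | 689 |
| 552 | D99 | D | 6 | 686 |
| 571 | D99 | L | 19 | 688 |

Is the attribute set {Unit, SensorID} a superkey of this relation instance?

Yes

All 14 rows have distinct {Unit, SensorID} values, so {Unit, SensorID} → (all attributes) holds and {Unit, SensorID} is a superkey.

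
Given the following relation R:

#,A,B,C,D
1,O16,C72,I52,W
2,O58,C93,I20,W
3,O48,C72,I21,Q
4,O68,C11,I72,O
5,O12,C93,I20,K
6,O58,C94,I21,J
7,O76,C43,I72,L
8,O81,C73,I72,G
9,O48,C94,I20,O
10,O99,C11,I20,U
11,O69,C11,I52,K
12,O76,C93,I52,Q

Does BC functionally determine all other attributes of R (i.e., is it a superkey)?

Rows 2 and 5 have the same BC value (B=C93, C=I20) but are distinct tuples, so BC does not determine every attribute — not a superkey.

No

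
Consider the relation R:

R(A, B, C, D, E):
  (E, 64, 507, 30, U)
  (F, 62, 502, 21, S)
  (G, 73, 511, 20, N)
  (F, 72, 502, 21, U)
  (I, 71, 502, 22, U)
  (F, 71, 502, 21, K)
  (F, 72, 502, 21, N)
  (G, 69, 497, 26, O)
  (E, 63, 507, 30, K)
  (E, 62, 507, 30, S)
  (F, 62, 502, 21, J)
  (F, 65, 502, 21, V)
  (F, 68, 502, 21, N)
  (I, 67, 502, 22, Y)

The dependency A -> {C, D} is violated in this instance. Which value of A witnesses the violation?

A=E: 3 rows → {C,D} = (507, 30), (507, 30), (507, 30) ✓
A=F: 7 rows → {C,D} = (502, 21), (502, 21), (502, 21), (502, 21), (502, 21), (502, 21), (502, 21) ✓
A=G: 2 rows → {C,D} takes values {(511, 20), (497, 26)} — violation
A=I: 2 rows → {C,D} = (502, 22), (502, 22) ✓
The only A value with inconsistent RHS is A=G.

G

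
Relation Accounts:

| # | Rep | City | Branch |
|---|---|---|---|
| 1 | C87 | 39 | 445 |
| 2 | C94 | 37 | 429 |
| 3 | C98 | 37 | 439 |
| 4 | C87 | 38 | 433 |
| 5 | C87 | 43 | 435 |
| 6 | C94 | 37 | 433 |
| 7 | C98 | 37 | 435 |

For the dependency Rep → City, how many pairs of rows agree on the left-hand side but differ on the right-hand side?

Rep=C87: violating pairs (1,4), (1,5), (4,5) — 3 pairs.
Rep=C94: all 2 rows agree on City — 0 pairs.
Rep=C98: all 2 rows agree on City — 0 pairs.

3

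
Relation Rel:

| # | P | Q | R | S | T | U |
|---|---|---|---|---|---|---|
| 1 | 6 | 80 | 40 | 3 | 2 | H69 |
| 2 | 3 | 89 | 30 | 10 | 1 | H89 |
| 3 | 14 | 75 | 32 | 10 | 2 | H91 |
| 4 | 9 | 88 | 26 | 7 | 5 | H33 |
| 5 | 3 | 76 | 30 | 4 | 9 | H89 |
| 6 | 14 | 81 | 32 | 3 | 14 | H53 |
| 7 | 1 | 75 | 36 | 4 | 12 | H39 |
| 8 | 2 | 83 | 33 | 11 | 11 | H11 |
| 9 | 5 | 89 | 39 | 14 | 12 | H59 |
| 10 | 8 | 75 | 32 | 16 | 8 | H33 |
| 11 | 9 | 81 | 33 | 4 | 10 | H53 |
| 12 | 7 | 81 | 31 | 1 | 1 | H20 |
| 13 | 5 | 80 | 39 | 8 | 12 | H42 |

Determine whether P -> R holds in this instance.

P=6: row 1 → R = 40 ✓
P=3: rows 2, 5 → R = 30, 30 ✓
P=14: rows 3, 6 → R = 32, 32 ✓
P=9: rows 4, 11 → R takes values {26, 33} — violation
P=1: row 7 → R = 36 ✓
P=2: row 8 → R = 33 ✓
P=5: rows 9, 13 → R = 39, 39 ✓
P=8: row 10 → R = 32 ✓
P=7: row 12 → R = 31 ✓
Two rows agree on P but differ on R, so P -> R does not hold.

No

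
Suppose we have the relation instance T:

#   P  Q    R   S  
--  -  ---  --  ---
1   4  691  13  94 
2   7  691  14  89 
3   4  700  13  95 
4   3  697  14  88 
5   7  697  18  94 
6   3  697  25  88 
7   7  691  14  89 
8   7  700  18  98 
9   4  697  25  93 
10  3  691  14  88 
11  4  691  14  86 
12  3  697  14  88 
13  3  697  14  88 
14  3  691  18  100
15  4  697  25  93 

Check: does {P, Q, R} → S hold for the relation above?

(P=4, Q=691, R=13): row 1 → S = 94 ✓
(P=7, Q=691, R=14): rows 2, 7 → S = 89, 89 ✓
(P=4, Q=700, R=13): row 3 → S = 95 ✓
(P=3, Q=697, R=14): rows 4, 12, 13 → S = 88, 88, 88 ✓
(P=7, Q=697, R=18): row 5 → S = 94 ✓
(P=3, Q=697, R=25): row 6 → S = 88 ✓
(P=7, Q=700, R=18): row 8 → S = 98 ✓
(P=4, Q=697, R=25): rows 9, 15 → S = 93, 93 ✓
(P=3, Q=691, R=14): row 10 → S = 88 ✓
(P=4, Q=691, R=14): row 11 → S = 86 ✓
(P=3, Q=691, R=18): row 14 → S = 100 ✓
Every {P, Q, R} value is associated with a single S value, so {P, Q, R} → S holds.

Yes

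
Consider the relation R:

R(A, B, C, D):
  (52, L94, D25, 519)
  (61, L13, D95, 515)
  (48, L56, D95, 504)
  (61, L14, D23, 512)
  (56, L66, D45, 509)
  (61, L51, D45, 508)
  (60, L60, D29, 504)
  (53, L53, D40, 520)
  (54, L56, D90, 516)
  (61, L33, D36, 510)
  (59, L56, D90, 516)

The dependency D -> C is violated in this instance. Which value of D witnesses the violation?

504

D=519: 1 row → C = D25 ✓
D=515: 1 row → C = D95 ✓
D=504: 2 rows → C takes values {D95, D29} — violation
D=512: 1 row → C = D23 ✓
D=509: 1 row → C = D45 ✓
D=508: 1 row → C = D45 ✓
D=520: 1 row → C = D40 ✓
D=516: 2 rows → C = D90, D90 ✓
D=510: 1 row → C = D36 ✓
The only D value with inconsistent C is D=504.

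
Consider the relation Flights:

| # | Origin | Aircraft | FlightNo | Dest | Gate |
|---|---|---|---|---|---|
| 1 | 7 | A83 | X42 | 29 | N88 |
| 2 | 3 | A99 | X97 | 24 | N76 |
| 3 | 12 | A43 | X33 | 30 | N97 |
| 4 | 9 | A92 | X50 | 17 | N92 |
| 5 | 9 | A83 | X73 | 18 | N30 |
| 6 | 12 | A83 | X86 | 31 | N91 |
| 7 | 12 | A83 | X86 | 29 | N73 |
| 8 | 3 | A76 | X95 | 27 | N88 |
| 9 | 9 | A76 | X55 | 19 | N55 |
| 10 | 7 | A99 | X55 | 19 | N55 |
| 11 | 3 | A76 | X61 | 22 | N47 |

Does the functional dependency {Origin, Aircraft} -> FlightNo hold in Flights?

No

(Origin=7, Aircraft=A83): row 1 → FlightNo = X42 ✓
(Origin=3, Aircraft=A99): row 2 → FlightNo = X97 ✓
(Origin=12, Aircraft=A43): row 3 → FlightNo = X33 ✓
(Origin=9, Aircraft=A92): row 4 → FlightNo = X50 ✓
(Origin=9, Aircraft=A83): row 5 → FlightNo = X73 ✓
(Origin=12, Aircraft=A83): rows 6, 7 → FlightNo = X86, X86 ✓
(Origin=3, Aircraft=A76): rows 8, 11 → FlightNo takes values {X95, X61} — violation
(Origin=9, Aircraft=A76): row 9 → FlightNo = X55 ✓
(Origin=7, Aircraft=A99): row 10 → FlightNo = X55 ✓
Two rows agree on {Origin, Aircraft} but differ on FlightNo, so {Origin, Aircraft} -> FlightNo does not hold.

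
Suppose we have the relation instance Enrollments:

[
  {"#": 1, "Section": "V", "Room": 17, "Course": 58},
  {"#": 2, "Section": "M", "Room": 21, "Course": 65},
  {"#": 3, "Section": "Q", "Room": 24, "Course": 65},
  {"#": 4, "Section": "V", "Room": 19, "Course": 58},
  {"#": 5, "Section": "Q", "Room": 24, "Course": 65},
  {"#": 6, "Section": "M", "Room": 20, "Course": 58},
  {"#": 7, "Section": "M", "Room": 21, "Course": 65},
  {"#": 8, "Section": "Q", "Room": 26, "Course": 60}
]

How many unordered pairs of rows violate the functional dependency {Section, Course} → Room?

(Section=V, Course=58): violating pairs (1,4) — 1 pair.
(Section=M, Course=65): all 2 rows agree on Room — 0 pairs.
(Section=Q, Course=65): all 2 rows agree on Room — 0 pairs.

1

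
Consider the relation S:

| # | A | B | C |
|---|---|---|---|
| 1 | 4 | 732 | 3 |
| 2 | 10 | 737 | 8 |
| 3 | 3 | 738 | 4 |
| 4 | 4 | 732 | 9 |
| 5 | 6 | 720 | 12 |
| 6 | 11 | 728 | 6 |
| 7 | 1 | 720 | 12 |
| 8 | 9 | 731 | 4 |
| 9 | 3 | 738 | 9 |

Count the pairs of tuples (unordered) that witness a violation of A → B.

0

A=4: all 2 rows agree on B — 0 pairs.
A=3: all 2 rows agree on B — 0 pairs.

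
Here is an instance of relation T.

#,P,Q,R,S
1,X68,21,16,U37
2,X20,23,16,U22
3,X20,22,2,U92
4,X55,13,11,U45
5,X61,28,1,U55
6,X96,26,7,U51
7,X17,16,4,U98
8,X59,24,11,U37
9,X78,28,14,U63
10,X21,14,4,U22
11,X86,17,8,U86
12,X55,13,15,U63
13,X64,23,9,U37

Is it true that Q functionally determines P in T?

Q=21: row 1 → P = X68 ✓
Q=23: rows 2, 13 → P takes values {X20, X64} — violation
Q=22: row 3 → P = X20 ✓
Q=13: rows 4, 12 → P = X55, X55 ✓
Q=28: rows 5, 9 → P takes values {X61, X78} — violation
Q=26: row 6 → P = X96 ✓
Q=16: row 7 → P = X17 ✓
Q=24: row 8 → P = X59 ✓
Q=14: row 10 → P = X21 ✓
Q=17: row 11 → P = X86 ✓
Two rows agree on Q but differ on P, so Q -> P does not hold.

No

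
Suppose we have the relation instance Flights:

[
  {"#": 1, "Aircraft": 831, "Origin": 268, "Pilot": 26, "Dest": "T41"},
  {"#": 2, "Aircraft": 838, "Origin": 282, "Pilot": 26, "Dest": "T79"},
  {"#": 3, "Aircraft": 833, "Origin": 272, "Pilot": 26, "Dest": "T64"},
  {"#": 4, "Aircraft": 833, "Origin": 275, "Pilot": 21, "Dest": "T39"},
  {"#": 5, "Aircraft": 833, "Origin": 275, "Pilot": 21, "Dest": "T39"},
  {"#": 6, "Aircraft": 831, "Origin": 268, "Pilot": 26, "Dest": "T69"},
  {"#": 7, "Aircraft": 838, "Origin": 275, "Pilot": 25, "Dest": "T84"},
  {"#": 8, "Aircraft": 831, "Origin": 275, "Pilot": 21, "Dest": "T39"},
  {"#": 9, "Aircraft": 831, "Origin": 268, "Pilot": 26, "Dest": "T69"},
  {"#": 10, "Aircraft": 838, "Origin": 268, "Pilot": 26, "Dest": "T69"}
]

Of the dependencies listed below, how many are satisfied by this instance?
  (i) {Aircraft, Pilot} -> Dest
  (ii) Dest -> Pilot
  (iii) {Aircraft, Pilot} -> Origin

(i) {Aircraft, Pilot} -> Dest: (Aircraft=831, Pilot=26): rows 1, 6, 9 → Dest takes values {T41, T69} — violation; (Aircraft=838, Pilot=26): rows 2, 10 → Dest takes values {T79, T69} — violation — fails.
(ii) Dest -> Pilot: every LHS value maps to a single RHS value — holds.
(iii) {Aircraft, Pilot} -> Origin: (Aircraft=838, Pilot=26): rows 2, 10 → Origin takes values {282, 268} — violation — fails.
1 of the 3 dependencies holds.

1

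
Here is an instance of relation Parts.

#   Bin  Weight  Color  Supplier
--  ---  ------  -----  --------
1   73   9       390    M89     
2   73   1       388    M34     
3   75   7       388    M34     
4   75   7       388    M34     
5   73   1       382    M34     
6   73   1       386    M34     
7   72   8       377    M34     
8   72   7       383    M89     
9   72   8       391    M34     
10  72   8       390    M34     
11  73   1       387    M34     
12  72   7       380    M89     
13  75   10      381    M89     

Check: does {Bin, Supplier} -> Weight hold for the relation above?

Yes

(Bin=73, Supplier=M89): row 1 → Weight = 9 ✓
(Bin=73, Supplier=M34): rows 2, 5, 6, 11 → Weight = 1, 1, 1, 1 ✓
(Bin=75, Supplier=M34): rows 3, 4 → Weight = 7, 7 ✓
(Bin=72, Supplier=M34): rows 7, 9, 10 → Weight = 8, 8, 8 ✓
(Bin=72, Supplier=M89): rows 8, 12 → Weight = 7, 7 ✓
(Bin=75, Supplier=M89): row 13 → Weight = 10 ✓
Every {Bin, Supplier} value is associated with a single Weight value, so {Bin, Supplier} -> Weight holds.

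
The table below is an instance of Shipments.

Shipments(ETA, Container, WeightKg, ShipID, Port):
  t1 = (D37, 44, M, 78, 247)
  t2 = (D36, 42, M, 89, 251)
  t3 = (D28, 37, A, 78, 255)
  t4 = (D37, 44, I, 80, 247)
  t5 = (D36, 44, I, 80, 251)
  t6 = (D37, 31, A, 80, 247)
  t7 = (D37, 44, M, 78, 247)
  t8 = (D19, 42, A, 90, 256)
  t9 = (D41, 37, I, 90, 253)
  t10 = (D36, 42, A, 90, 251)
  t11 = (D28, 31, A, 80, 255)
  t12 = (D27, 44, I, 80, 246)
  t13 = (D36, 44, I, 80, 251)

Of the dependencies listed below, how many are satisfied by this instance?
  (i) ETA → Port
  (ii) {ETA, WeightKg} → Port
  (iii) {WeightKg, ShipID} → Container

(i) ETA → Port: every LHS value maps to a single RHS value — holds.
(ii) {ETA, WeightKg} → Port: every LHS value maps to a single RHS value — holds.
(iii) {WeightKg, ShipID} → Container: every LHS value maps to a single RHS value — holds.
3 of the 3 dependencies hold.

3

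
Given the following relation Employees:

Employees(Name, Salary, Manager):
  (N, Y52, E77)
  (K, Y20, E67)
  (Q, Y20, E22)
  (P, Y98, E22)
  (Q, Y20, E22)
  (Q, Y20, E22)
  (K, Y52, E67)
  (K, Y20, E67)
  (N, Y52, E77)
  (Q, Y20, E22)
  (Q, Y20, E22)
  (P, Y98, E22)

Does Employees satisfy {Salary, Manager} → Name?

(Salary=Y52, Manager=E77): 2 rows → Name = N, N ✓
(Salary=Y20, Manager=E67): 2 rows → Name = K, K ✓
(Salary=Y20, Manager=E22): 5 rows → Name = Q, Q, Q, Q, Q ✓
(Salary=Y98, Manager=E22): 2 rows → Name = P, P ✓
(Salary=Y52, Manager=E67): 1 row → Name = K ✓
Every {Salary, Manager} value is associated with a single Name value, so {Salary, Manager} → Name holds.

Yes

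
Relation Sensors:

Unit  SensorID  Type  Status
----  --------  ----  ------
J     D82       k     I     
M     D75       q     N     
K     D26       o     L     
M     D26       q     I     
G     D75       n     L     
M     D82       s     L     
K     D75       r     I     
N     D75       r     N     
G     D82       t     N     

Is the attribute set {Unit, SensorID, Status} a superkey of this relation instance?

All 9 rows have distinct {Unit, SensorID, Status} values, so {Unit, SensorID, Status} → (all attributes) holds and {Unit, SensorID, Status} is a superkey.

Yes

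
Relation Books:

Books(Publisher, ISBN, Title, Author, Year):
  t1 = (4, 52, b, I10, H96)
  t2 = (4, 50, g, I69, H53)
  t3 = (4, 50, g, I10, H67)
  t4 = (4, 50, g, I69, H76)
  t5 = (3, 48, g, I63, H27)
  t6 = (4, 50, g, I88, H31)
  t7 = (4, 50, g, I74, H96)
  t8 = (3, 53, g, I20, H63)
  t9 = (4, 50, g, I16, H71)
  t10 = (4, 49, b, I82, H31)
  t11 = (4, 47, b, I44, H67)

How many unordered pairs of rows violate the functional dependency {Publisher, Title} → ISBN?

4

(Publisher=4, Title=b): violating pairs (1,10), (1,11), (10,11) — 3 pairs.
(Publisher=4, Title=g): all 6 rows agree on ISBN — 0 pairs.
(Publisher=3, Title=g): violating pairs (5,8) — 1 pair.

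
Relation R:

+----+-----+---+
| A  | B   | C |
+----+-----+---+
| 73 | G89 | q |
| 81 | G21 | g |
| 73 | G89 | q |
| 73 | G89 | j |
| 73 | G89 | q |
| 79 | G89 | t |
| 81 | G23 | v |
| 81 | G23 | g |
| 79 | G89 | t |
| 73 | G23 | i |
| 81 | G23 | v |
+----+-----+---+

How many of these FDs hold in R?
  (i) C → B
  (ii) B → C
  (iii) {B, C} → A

1

(i) C → B: C=g: 2 rows → B takes values {G21, G23} — violation — fails.
(ii) B → C: B=G89: 6 rows → C takes values {q, j, t} — violation; B=G23: 4 rows → C takes values {v, g, i} — violation — fails.
(iii) {B, C} → A: every LHS value maps to a single RHS value — holds.
1 of the 3 dependencies holds.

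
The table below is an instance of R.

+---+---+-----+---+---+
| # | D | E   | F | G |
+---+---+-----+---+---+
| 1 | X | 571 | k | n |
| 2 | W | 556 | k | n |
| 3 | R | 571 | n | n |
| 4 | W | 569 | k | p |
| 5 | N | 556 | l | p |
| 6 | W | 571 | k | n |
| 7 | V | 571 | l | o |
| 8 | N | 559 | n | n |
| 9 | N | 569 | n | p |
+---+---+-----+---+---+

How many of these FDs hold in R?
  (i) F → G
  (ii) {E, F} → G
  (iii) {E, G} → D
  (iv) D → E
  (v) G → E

1

(i) F → G: F=k: rows 1, 2, 4, 6 → G takes values {n, p} — violation; F=n: rows 3, 8, 9 → G takes values {n, p} — violation; F=l: rows 5, 7 → G takes values {p, o} — violation — fails.
(ii) {E, F} → G: every LHS value maps to a single RHS value — holds.
(iii) {E, G} → D: (E=571, G=n): rows 1, 3, 6 → D takes values {X, R, W} — violation; (E=569, G=p): rows 4, 9 → D takes values {W, N} — violation — fails.
(iv) D → E: D=W: rows 2, 4, 6 → E takes values {556, 569, 571} — violation; D=N: rows 5, 8, 9 → E takes values {556, 559, 569} — violation — fails.
(v) G → E: G=n: rows 1, 2, 3, 6, 8 → E takes values {571, 556, 559} — violation; G=p: rows 4, 5, 9 → E takes values {569, 556} — violation — fails.
1 of the 5 dependencies holds.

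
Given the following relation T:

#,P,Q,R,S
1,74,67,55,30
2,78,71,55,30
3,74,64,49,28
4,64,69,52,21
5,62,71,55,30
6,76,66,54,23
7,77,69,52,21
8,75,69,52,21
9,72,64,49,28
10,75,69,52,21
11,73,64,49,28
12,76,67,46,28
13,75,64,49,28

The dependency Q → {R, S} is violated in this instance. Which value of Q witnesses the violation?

67

Q=67: rows 1, 12 → {R,S} takes values {(55, 30), (46, 28)} — violation
Q=71: rows 2, 5 → {R,S} = (55, 30), (55, 30) ✓
Q=64: rows 3, 9, 11, 13 → {R,S} = (49, 28), (49, 28), (49, 28), (49, 28) ✓
Q=69: rows 4, 7, 8, 10 → {R,S} = (52, 21), (52, 21), (52, 21), (52, 21) ✓
Q=66: row 6 → {R,S} = (54, 23) ✓
The only Q value with inconsistent RHS is Q=67.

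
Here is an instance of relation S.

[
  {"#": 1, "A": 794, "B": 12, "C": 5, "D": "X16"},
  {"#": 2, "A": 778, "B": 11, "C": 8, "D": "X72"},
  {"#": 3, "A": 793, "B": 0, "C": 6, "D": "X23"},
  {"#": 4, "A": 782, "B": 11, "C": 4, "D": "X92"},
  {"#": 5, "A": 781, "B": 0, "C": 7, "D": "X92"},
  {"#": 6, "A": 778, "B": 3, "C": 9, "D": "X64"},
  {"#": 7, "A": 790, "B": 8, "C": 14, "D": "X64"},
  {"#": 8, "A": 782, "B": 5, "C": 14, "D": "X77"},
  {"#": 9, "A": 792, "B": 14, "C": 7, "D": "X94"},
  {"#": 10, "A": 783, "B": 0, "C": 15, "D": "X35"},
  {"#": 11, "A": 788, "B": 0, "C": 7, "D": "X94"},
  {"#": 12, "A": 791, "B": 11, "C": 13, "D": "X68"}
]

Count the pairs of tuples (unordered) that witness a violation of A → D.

2

A=778: violating pairs (2,6) — 1 pair.
A=782: violating pairs (4,8) — 1 pair.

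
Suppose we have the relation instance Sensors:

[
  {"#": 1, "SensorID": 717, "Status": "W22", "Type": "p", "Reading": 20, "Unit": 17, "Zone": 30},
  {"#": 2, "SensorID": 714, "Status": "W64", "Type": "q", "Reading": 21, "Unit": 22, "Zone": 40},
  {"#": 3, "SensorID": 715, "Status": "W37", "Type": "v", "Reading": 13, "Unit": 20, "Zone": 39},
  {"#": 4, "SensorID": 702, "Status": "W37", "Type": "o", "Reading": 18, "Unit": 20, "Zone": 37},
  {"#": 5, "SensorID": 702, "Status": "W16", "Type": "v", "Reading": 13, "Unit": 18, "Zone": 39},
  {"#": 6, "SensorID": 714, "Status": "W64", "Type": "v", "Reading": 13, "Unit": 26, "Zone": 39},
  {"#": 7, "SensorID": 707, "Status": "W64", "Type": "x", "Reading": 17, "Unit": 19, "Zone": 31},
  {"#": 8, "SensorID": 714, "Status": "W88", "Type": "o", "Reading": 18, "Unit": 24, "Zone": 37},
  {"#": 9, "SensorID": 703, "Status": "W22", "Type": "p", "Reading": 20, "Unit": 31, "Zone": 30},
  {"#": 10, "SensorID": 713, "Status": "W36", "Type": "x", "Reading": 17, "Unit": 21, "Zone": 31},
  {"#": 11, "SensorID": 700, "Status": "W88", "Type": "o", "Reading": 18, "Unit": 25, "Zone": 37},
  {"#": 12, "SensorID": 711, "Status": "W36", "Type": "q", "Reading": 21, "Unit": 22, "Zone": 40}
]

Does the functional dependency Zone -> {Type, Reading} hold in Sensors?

Yes

Zone=30: rows 1, 9 → {Type,Reading} = (p, 20), (p, 20) ✓
Zone=40: rows 2, 12 → {Type,Reading} = (q, 21), (q, 21) ✓
Zone=39: rows 3, 5, 6 → {Type,Reading} = (v, 13), (v, 13), (v, 13) ✓
Zone=37: rows 4, 8, 11 → {Type,Reading} = (o, 18), (o, 18), (o, 18) ✓
Zone=31: rows 7, 10 → {Type,Reading} = (x, 17), (x, 17) ✓
Every Zone value is associated with a single {Type, Reading} value, so Zone -> {Type, Reading} holds.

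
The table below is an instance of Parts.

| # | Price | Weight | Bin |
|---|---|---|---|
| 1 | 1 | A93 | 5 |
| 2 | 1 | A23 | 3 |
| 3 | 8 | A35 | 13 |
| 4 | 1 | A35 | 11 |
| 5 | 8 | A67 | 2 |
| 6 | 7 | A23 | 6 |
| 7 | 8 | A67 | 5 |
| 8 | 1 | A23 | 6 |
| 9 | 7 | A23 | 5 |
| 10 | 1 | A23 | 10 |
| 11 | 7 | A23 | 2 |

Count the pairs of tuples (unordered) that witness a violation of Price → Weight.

Price=1: violating pairs (1,2), (1,4), (1,8), (1,10), (2,4), (4,8), (4,10) — 7 pairs.
Price=8: violating pairs (3,5), (3,7) — 2 pairs.
Price=7: all 3 rows agree on Weight — 0 pairs.

9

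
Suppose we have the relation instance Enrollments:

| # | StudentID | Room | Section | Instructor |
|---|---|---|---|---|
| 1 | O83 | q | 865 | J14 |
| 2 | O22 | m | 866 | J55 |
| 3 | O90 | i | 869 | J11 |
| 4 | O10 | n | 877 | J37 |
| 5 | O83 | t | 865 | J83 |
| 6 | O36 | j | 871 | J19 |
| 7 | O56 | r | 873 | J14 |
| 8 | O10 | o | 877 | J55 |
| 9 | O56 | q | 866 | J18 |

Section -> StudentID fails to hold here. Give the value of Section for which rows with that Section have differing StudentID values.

866

Section=865: rows 1, 5 → StudentID = O83, O83 ✓
Section=866: rows 2, 9 → StudentID takes values {O22, O56} — violation
Section=869: row 3 → StudentID = O90 ✓
Section=877: rows 4, 8 → StudentID = O10, O10 ✓
Section=871: row 6 → StudentID = O36 ✓
Section=873: row 7 → StudentID = O56 ✓
The only Section value with inconsistent StudentID is Section=866.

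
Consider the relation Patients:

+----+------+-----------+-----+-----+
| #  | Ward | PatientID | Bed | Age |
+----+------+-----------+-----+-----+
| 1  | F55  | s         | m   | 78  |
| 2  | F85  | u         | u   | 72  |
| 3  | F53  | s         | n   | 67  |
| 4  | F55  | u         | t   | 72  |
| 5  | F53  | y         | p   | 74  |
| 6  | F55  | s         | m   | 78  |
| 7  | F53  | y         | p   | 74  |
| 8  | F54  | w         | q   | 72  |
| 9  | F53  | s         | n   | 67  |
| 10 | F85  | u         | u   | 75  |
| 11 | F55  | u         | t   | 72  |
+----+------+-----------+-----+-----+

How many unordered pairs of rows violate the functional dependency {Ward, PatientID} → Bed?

(Ward=F55, PatientID=s): all 2 rows agree on Bed — 0 pairs.
(Ward=F85, PatientID=u): all 2 rows agree on Bed — 0 pairs.
(Ward=F53, PatientID=s): all 2 rows agree on Bed — 0 pairs.
(Ward=F55, PatientID=u): all 2 rows agree on Bed — 0 pairs.
(Ward=F53, PatientID=y): all 2 rows agree on Bed — 0 pairs.

0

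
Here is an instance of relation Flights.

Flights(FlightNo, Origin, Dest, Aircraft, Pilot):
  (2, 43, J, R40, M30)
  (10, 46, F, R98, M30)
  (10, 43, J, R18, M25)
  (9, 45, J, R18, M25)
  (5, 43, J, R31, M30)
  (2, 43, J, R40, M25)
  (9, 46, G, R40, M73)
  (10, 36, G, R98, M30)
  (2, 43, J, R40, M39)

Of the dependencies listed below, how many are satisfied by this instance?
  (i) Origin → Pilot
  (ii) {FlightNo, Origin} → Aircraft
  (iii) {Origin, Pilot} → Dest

(i) Origin → Pilot: Origin=43: 5 rows → Pilot takes values {M30, M25, M39} — violation; Origin=46: 2 rows → Pilot takes values {M30, M73} — violation — fails.
(ii) {FlightNo, Origin} → Aircraft: every LHS value maps to a single RHS value — holds.
(iii) {Origin, Pilot} → Dest: every LHS value maps to a single RHS value — holds.
2 of the 3 dependencies hold.

2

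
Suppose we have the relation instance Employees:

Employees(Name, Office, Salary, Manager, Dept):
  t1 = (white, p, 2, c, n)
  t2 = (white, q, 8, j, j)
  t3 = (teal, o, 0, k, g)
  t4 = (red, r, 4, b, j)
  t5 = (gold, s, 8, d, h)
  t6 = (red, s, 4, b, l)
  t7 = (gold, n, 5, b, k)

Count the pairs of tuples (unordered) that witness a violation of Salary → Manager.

1

Salary=8: violating pairs (2,5) — 1 pair.
Salary=4: all 2 rows agree on Manager — 0 pairs.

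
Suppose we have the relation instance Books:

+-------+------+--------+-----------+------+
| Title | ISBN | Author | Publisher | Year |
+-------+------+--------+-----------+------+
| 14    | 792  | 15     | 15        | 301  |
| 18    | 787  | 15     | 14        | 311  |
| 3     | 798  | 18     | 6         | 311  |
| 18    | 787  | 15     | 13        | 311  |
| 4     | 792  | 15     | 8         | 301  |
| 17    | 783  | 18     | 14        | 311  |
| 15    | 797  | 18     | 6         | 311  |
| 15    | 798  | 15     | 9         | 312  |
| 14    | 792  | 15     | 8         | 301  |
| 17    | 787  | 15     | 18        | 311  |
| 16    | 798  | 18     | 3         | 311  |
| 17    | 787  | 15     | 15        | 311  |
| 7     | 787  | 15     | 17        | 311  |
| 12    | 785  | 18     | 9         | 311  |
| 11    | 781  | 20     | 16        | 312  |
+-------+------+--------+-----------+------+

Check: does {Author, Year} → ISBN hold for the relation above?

No

(Author=15, Year=301): 3 rows → ISBN = 792, 792, 792 ✓
(Author=15, Year=311): 5 rows → ISBN = 787, 787, 787, 787, 787 ✓
(Author=18, Year=311): 5 rows → ISBN takes values {798, 783, 797, 785} — violation
(Author=15, Year=312): 1 row → ISBN = 798 ✓
(Author=20, Year=312): 1 row → ISBN = 781 ✓
Two rows agree on {Author, Year} but differ on ISBN, so {Author, Year} → ISBN does not hold.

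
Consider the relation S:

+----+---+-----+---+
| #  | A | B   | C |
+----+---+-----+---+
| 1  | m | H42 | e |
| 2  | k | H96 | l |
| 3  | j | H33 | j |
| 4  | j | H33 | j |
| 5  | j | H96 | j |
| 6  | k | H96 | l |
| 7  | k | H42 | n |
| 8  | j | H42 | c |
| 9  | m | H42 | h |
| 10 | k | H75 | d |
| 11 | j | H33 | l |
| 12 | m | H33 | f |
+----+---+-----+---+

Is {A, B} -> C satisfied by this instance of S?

No

(A=m, B=H42): rows 1, 9 → C takes values {e, h} — violation
(A=k, B=H96): rows 2, 6 → C = l, l ✓
(A=j, B=H33): rows 3, 4, 11 → C takes values {j, l} — violation
(A=j, B=H96): row 5 → C = j ✓
(A=k, B=H42): row 7 → C = n ✓
(A=j, B=H42): row 8 → C = c ✓
(A=k, B=H75): row 10 → C = d ✓
(A=m, B=H33): row 12 → C = f ✓
Two rows agree on {A, B} but differ on C, so {A, B} -> C does not hold.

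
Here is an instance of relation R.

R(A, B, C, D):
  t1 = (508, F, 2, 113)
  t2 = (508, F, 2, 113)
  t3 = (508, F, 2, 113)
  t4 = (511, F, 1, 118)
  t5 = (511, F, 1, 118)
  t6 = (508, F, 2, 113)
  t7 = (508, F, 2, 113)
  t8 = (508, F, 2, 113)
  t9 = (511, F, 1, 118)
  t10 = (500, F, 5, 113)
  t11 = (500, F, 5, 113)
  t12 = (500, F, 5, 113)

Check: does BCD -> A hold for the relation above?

(B=F, C=2, D=113): rows 1, 2, 3, 6, 7, 8 → A = 508, 508, 508, 508, 508, 508 ✓
(B=F, C=1, D=118): rows 4, 5, 9 → A = 511, 511, 511 ✓
(B=F, C=5, D=113): rows 10, 11, 12 → A = 500, 500, 500 ✓
Every BCD value is associated with a single A value, so BCD -> A holds.

Yes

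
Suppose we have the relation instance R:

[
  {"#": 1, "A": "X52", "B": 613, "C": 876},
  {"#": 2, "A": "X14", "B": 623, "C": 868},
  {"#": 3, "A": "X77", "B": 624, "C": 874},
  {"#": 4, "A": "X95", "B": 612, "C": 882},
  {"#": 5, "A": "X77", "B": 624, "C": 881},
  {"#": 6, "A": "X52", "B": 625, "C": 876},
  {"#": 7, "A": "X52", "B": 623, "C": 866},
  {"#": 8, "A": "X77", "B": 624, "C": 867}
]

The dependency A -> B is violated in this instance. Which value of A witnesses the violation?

A=X52: rows 1, 6, 7 → B takes values {613, 625, 623} — violation
A=X14: row 2 → B = 623 ✓
A=X77: rows 3, 5, 8 → B = 624, 624, 624 ✓
A=X95: row 4 → B = 612 ✓
The only A value with inconsistent B is A=X52.

X52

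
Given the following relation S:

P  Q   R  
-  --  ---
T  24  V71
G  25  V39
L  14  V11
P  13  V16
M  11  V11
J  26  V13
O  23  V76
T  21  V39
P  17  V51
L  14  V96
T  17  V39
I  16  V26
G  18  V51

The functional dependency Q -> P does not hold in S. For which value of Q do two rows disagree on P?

Q=24: 1 row → P = T ✓
Q=25: 1 row → P = G ✓
Q=14: 2 rows → P = L, L ✓
Q=13: 1 row → P = P ✓
Q=11: 1 row → P = M ✓
Q=26: 1 row → P = J ✓
Q=23: 1 row → P = O ✓
Q=21: 1 row → P = T ✓
Q=17: 2 rows → P takes values {P, T} — violation
Q=16: 1 row → P = I ✓
Q=18: 1 row → P = G ✓
The only Q value with inconsistent P is Q=17.

17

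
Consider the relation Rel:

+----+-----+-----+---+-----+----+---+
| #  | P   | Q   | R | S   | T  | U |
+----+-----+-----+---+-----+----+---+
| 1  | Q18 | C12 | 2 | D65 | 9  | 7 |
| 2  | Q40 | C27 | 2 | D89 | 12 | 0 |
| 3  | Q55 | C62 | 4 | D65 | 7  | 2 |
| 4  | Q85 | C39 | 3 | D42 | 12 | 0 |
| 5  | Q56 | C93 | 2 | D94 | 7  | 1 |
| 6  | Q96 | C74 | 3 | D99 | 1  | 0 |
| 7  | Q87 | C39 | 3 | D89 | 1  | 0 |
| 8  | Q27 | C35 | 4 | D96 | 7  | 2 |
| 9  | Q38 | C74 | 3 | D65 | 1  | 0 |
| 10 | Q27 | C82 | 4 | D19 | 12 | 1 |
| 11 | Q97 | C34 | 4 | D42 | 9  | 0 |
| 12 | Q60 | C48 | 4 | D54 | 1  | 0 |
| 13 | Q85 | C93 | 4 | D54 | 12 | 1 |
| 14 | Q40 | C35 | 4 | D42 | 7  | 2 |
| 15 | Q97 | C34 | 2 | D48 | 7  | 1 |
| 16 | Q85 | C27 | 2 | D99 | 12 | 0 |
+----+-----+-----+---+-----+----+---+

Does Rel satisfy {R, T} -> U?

(R=2, T=9): row 1 → U = 7 ✓
(R=2, T=12): rows 2, 16 → U = 0, 0 ✓
(R=4, T=7): rows 3, 8, 14 → U = 2, 2, 2 ✓
(R=3, T=12): row 4 → U = 0 ✓
(R=2, T=7): rows 5, 15 → U = 1, 1 ✓
(R=3, T=1): rows 6, 7, 9 → U = 0, 0, 0 ✓
(R=4, T=12): rows 10, 13 → U = 1, 1 ✓
(R=4, T=9): row 11 → U = 0 ✓
(R=4, T=1): row 12 → U = 0 ✓
Every {R, T} value is associated with a single U value, so {R, T} -> U holds.

Yes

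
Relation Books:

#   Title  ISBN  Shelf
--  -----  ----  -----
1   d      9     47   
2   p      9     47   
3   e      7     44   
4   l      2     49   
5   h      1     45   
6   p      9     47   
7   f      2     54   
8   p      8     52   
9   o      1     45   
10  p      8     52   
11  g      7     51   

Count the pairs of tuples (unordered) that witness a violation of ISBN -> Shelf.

ISBN=9: all 3 rows agree on Shelf — 0 pairs.
ISBN=7: violating pairs (3,11) — 1 pair.
ISBN=2: violating pairs (4,7) — 1 pair.
ISBN=1: all 2 rows agree on Shelf — 0 pairs.
ISBN=8: all 2 rows agree on Shelf — 0 pairs.

2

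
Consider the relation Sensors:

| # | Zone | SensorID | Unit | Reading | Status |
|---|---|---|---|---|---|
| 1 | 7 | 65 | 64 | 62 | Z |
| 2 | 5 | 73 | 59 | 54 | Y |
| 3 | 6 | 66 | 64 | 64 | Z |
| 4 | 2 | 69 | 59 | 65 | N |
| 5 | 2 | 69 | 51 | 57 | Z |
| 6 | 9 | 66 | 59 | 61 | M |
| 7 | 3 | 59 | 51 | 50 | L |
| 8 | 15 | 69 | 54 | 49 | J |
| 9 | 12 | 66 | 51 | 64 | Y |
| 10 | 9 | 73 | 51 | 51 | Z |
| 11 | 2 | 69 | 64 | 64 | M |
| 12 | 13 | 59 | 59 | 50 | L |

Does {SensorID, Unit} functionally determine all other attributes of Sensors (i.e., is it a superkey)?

All 12 rows have distinct {SensorID, Unit} values, so {SensorID, Unit} → (all attributes) holds and {SensorID, Unit} is a superkey.

Yes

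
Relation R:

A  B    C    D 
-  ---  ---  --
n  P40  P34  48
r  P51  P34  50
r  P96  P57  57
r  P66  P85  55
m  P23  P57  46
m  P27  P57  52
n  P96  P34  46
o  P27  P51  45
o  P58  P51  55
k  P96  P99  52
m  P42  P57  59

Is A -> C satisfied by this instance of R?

No

A=n: 2 rows → C = P34, P34 ✓
A=r: 3 rows → C takes values {P34, P57, P85} — violation
A=m: 3 rows → C = P57, P57, P57 ✓
A=o: 2 rows → C = P51, P51 ✓
A=k: 1 row → C = P99 ✓
Two rows agree on A but differ on C, so A -> C does not hold.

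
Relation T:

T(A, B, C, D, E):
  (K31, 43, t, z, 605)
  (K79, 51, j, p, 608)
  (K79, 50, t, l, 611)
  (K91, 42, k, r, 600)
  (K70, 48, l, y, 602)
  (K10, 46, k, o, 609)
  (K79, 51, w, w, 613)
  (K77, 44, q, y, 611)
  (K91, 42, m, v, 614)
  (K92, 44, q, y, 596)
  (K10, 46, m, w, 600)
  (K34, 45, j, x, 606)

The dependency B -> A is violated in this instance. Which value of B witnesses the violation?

B=43: 1 row → A = K31 ✓
B=51: 2 rows → A = K79, K79 ✓
B=50: 1 row → A = K79 ✓
B=42: 2 rows → A = K91, K91 ✓
B=48: 1 row → A = K70 ✓
B=46: 2 rows → A = K10, K10 ✓
B=44: 2 rows → A takes values {K77, K92} — violation
B=45: 1 row → A = K34 ✓
The only B value with inconsistent A is B=44.

44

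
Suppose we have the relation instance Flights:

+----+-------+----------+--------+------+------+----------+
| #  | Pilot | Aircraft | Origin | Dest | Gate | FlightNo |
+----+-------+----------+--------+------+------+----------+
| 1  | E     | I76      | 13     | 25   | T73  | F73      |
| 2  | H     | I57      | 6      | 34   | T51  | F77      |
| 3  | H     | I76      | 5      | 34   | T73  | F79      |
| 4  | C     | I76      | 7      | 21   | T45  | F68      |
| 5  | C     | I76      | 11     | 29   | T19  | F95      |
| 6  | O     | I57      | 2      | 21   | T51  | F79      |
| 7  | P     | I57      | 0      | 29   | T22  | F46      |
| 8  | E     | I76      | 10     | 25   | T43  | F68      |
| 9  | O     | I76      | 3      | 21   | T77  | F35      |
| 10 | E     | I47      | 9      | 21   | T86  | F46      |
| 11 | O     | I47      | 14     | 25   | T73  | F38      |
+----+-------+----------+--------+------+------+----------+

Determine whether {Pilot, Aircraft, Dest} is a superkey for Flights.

Rows 1 and 8 have the same {Pilot, Aircraft, Dest} value (Pilot=E, Aircraft=I76, Dest=25) but are distinct tuples, so {Pilot, Aircraft, Dest} does not determine every attribute — not a superkey.

No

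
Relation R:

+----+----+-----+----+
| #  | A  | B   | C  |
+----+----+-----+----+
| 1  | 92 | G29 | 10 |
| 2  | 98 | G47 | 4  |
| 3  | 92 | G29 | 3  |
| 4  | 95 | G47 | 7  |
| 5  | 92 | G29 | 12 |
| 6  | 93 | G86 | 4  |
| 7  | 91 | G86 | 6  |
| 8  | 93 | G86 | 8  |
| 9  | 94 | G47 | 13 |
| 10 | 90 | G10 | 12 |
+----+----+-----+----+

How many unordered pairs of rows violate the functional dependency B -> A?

5

B=G29: all 3 rows agree on A — 0 pairs.
B=G47: violating pairs (2,4), (2,9), (4,9) — 3 pairs.
B=G86: violating pairs (6,7), (7,8) — 2 pairs.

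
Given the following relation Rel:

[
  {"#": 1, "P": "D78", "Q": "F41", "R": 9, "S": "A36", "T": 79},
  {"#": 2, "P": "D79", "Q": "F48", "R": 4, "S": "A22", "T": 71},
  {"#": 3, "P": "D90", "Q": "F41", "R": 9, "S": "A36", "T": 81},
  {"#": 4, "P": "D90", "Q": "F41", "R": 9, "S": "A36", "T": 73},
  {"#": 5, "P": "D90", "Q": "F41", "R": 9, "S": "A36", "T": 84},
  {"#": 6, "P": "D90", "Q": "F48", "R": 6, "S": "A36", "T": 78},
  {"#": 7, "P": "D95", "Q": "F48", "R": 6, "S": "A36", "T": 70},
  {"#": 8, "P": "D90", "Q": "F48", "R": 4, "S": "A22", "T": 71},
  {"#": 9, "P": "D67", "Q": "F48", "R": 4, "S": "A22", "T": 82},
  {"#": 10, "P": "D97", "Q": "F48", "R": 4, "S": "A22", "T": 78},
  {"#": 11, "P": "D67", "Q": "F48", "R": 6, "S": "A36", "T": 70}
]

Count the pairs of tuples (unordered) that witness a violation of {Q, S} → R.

0

(Q=F41, S=A36): all 4 rows agree on R — 0 pairs.
(Q=F48, S=A22): all 4 rows agree on R — 0 pairs.
(Q=F48, S=A36): all 3 rows agree on R — 0 pairs.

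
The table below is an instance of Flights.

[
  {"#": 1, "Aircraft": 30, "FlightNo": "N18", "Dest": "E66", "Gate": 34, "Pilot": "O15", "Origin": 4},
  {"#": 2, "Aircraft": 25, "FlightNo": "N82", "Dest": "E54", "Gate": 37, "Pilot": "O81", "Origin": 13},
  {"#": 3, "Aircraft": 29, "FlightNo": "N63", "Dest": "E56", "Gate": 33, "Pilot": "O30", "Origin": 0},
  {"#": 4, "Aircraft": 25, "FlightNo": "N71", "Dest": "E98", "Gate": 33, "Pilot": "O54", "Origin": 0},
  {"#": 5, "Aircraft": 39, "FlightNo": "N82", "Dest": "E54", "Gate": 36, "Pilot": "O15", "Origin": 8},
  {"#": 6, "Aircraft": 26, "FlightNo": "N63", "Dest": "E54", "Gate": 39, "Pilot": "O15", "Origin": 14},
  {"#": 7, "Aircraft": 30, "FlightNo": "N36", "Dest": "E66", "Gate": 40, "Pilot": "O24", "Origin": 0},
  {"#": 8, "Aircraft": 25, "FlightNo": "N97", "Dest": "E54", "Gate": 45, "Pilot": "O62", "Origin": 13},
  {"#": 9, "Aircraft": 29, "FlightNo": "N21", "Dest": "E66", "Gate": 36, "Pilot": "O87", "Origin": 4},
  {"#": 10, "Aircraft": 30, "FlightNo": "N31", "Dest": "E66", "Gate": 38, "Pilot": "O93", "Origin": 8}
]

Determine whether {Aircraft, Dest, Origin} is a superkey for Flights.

No

Rows 2 and 8 have the same {Aircraft, Dest, Origin} value (Aircraft=25, Dest=E54, Origin=13) but are distinct tuples, so {Aircraft, Dest, Origin} does not determine every attribute — not a superkey.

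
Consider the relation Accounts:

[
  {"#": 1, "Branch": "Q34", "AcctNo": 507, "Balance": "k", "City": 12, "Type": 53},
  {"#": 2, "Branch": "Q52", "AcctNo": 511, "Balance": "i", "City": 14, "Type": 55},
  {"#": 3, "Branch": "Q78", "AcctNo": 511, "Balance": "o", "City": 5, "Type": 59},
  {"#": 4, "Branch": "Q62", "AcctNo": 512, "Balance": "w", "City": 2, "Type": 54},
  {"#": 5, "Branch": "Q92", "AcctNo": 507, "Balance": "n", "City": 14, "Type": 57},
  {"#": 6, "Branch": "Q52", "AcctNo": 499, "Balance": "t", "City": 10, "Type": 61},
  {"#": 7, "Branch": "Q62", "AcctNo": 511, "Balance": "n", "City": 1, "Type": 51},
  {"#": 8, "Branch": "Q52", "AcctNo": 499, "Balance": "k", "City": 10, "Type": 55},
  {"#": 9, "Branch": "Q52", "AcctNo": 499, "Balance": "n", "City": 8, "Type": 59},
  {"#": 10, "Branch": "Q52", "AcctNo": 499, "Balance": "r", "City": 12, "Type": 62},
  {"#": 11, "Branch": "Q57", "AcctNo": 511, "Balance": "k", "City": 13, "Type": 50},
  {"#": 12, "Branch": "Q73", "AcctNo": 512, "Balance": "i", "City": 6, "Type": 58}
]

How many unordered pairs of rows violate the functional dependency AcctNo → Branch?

8

AcctNo=507: violating pairs (1,5) — 1 pair.
AcctNo=511: violating pairs (2,3), (2,7), (2,11), (3,7), (3,11), (7,11) — 6 pairs.
AcctNo=512: violating pairs (4,12) — 1 pair.
AcctNo=499: all 4 rows agree on Branch — 0 pairs.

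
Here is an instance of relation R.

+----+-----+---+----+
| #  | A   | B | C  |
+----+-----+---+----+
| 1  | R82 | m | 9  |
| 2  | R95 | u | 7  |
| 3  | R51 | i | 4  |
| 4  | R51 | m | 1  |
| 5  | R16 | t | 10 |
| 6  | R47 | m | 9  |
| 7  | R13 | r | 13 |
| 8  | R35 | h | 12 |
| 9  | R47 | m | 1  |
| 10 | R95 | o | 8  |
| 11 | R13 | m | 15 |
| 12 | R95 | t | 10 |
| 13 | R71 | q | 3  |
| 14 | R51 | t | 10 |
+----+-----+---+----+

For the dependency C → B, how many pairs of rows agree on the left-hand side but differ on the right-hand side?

0

C=9: all 2 rows agree on B — 0 pairs.
C=1: all 2 rows agree on B — 0 pairs.
C=10: all 3 rows agree on B — 0 pairs.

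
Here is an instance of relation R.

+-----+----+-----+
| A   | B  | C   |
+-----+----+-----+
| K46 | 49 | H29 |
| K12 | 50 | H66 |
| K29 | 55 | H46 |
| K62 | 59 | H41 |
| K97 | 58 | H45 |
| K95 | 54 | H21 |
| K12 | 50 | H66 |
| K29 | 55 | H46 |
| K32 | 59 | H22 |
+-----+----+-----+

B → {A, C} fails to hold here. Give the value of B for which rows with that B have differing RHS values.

59

B=49: 1 row → {A,C} = (K46, H29) ✓
B=50: 2 rows → {A,C} = (K12, H66), (K12, H66) ✓
B=55: 2 rows → {A,C} = (K29, H46), (K29, H46) ✓
B=59: 2 rows → {A,C} takes values {(K62, H41), (K32, H22)} — violation
B=58: 1 row → {A,C} = (K97, H45) ✓
B=54: 1 row → {A,C} = (K95, H21) ✓
The only B value with inconsistent RHS is B=59.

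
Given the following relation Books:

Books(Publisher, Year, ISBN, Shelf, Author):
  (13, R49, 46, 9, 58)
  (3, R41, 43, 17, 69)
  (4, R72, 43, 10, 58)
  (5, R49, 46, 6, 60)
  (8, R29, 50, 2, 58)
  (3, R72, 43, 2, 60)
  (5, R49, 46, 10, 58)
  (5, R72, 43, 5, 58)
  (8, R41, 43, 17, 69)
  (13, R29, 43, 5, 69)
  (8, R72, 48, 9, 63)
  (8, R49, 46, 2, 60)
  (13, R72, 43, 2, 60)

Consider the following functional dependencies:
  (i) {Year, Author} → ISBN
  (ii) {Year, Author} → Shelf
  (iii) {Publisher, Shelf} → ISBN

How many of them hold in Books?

(i) {Year, Author} → ISBN: every LHS value maps to a single RHS value — holds.
(ii) {Year, Author} → Shelf: (Year=R49, Author=58): 2 rows → Shelf takes values {9, 10} — violation; (Year=R72, Author=58): 2 rows → Shelf takes values {10, 5} — violation; (Year=R49, Author=60): 2 rows → Shelf takes values {6, 2} — violation — fails.
(iii) {Publisher, Shelf} → ISBN: (Publisher=8, Shelf=2): 2 rows → ISBN takes values {50, 46} — violation — fails.
1 of the 3 dependencies holds.

1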